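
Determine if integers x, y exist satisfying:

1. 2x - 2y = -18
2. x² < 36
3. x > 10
No

A contradictory subset is {x² < 36, x > 10}. No integer assignment can satisfy these jointly:

  - x² < 36: restricts x to |x| ≤ 5
  - x > 10: bounds one variable relative to a constant

Direct contradiction: the bounds on x require x ≥ 11 and x ≤ 5 simultaneously, which is empty.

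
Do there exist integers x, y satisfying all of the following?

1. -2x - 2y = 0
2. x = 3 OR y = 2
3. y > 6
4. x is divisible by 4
No

A contradictory subset is {-2x - 2y = 0, x = 3 OR y = 2, y > 6}. No integer assignment can satisfy these jointly:

  - -2x - 2y = 0: is a linear equation tying the variables together
  - x = 3 OR y = 2: forces a choice: either x = 3 or y = 2
  - y > 6: bounds one variable relative to a constant

Split on the disjunction (x = 3 OR y = 2):
  • If x = 3: the equation forces y = -3, which contradicts the bound y ≥ 7.
  • If y = 2: this contradicts the bound y ≥ 7.
Both branches are infeasible, so the system has no integer solution.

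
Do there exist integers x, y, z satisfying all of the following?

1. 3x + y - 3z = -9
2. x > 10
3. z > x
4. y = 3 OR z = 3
Yes

Take x = 11, y = 3, z = 15. Substituting into each constraint:
  (1) 3(11) + 3 - 3(15) = -9 ✓
  (2) 11 > 10 ✓
  (3) 15 > 11 ✓
  (4) y = 3, target 3 ✓ (first branch holds)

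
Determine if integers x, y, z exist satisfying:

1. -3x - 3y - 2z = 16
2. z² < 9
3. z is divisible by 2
Yes

Take x = 0, y = -4, z = -2. Substituting into each constraint:
  (1) -3(0) - 3(-4) - 2(-2) = 16 ✓
  (2) z² = (-2)² = 4, and 4 < 9 ✓
  (3) -2 = 2 × -1, remainder 0 ✓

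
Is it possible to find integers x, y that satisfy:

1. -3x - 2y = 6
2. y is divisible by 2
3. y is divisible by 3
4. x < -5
Yes

Take x = -6, y = 6. Substituting into each constraint:
  (1) -3(-6) - 2(6) = 6 ✓
  (2) 6 = 2 × 3, remainder 0 ✓
  (3) 6 = 3 × 2, remainder 0 ✓
  (4) -6 < -5 ✓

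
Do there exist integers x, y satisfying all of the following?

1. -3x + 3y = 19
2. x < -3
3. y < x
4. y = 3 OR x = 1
No

Even the single constraint (-3x + 3y = 19) is infeasible over the integers.

  - -3x + 3y = 19: every term on the left is divisible by 3, so the LHS ≡ 0 (mod 3), but the RHS 19 is not — no integer solution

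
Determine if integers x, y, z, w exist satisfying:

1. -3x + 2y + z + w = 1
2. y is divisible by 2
Yes

Take x = 0, y = 0, z = 1, w = 0. Substituting into each constraint:
  (1) -3(0) + 2(0) + 1 + 0 = 1 ✓
  (2) 0 = 2 × 0, remainder 0 ✓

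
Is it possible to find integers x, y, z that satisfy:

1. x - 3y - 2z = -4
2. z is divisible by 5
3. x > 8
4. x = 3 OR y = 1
Yes

Take x = 9, y = 1, z = 5. Substituting into each constraint:
  (1) 9 - 3(1) - 2(5) = -4 ✓
  (2) 5 = 5 × 1, remainder 0 ✓
  (3) 9 > 8 ✓
  (4) y = 1, target 1 ✓ (second branch holds)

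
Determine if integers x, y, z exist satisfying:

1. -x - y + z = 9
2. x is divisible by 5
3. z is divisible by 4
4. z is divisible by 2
Yes

Take x = 0, y = -9, z = 0. Substituting into each constraint:
  (1) 0 + 9 + 0 = 9 ✓
  (2) 0 = 5 × 0, remainder 0 ✓
  (3) 0 = 4 × 0, remainder 0 ✓
  (4) 0 = 2 × 0, remainder 0 ✓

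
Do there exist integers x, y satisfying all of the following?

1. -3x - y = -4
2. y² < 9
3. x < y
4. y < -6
No

A contradictory subset is {-3x - y = -4, x < y, y < -6}. No integer assignment can satisfy these jointly:

  - -3x - y = -4: is a linear equation tying the variables together
  - x < y: bounds one variable relative to another variable
  - y < -6: bounds one variable relative to a constant

Propagating the comparison: x < y and y ≤ -7 give x ≤ -8. Range argument: with x ∈ [−∞, -8], y ∈ [−∞, -7], the left side of the equation is at least 31, but the right side is -4 < 31. No integer solution exists.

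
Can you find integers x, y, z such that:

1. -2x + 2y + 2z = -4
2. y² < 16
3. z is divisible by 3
Yes

Take x = 0, y = -2, z = 0. Substituting into each constraint:
  (1) -2(0) + 2(-2) + 2(0) = -4 ✓
  (2) y² = (-2)² = 4, and 4 < 16 ✓
  (3) 0 = 3 × 0, remainder 0 ✓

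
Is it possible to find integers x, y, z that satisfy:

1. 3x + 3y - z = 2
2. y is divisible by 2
Yes

Take x = 1, y = 0, z = 1. Substituting into each constraint:
  (1) 3(1) + 3(0) + (-1) = 2 ✓
  (2) 0 = 2 × 0, remainder 0 ✓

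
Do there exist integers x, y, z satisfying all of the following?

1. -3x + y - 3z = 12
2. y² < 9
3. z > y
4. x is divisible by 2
Yes

Take x = -6, y = 0, z = 2. Substituting into each constraint:
  (1) -3(-6) + 0 - 3(2) = 12 ✓
  (2) y² = (0)² = 0, and 0 < 9 ✓
  (3) 2 > 0 ✓
  (4) -6 = 2 × -3, remainder 0 ✓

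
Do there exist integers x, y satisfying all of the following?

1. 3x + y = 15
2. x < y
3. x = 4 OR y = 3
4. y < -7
No

A contradictory subset is {3x + y = 15, x < y, y < -7}. No integer assignment can satisfy these jointly:

  - 3x + y = 15: is a linear equation tying the variables together
  - x < y: bounds one variable relative to another variable
  - y < -7: bounds one variable relative to a constant

Propagating the comparison: x < y and y ≤ -8 give x ≤ -9. Range argument: with x ∈ [−∞, -9], y ∈ [−∞, -8], the left side of the equation is at most -35, but the right side is 15 > -35. No integer solution exists.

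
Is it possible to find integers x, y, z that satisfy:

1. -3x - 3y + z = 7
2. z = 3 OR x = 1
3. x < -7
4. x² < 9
No

A contradictory subset is {-3x - 3y + z = 7, z = 3 OR x = 1, x < -7}. No integer assignment can satisfy these jointly:

  - -3x - 3y + z = 7: is a linear equation tying the variables together
  - z = 3 OR x = 1: forces a choice: either z = 3 or x = 1
  - x < -7: bounds one variable relative to a constant

Split on the disjunction (z = 3 OR x = 1):
  • If z = 3: with z = 3, every remaining term of the linear equation is divisible by 3, so the left side is ≡ 0 (mod 3); but the right side 4 ≡ 1 (mod 3). No integers can satisfy it.
  • If x = 1: this contradicts the bound x ≤ -8.
Both branches are infeasible, so the system has no integer solution.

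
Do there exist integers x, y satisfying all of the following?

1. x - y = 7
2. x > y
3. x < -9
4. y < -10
Yes

Take x = -10, y = -17. Substituting into each constraint:
  (1) (-10) + 17 = 7 ✓
  (2) -10 > -17 ✓
  (3) -10 < -9 ✓
  (4) -17 < -10 ✓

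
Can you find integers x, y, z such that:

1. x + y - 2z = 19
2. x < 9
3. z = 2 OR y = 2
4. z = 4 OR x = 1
Yes

Take x = 1, y = 22, z = 2. Substituting into each constraint:
  (1) 1 + 22 - 2(2) = 19 ✓
  (2) 1 < 9 ✓
  (3) z = 2, target 2 ✓ (first branch holds)
  (4) x = 1, target 1 ✓ (second branch holds)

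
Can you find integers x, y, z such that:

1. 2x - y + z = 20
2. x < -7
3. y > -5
Yes

Take x = -8, y = 0, z = 36. Substituting into each constraint:
  (1) 2(-8) + 0 + 36 = 20 ✓
  (2) -8 < -7 ✓
  (3) 0 > -5 ✓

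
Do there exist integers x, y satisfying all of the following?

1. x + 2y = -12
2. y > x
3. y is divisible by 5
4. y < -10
No

A contradictory subset is {x + 2y = -12, y > x, y < -10}. No integer assignment can satisfy these jointly:

  - x + 2y = -12: is a linear equation tying the variables together
  - y > x: bounds one variable relative to another variable
  - y < -10: bounds one variable relative to a constant

Propagating the comparison: x < y and y ≤ -11 give x ≤ -12. Range argument: with x ∈ [−∞, -12], y ∈ [−∞, -11], the left side of the equation is at most -34, but the right side is -12 > -34. No integer solution exists.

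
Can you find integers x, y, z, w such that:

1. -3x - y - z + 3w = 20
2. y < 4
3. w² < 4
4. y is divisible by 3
Yes

Take x = 0, y = 0, z = -20, w = 0. Substituting into each constraint:
  (1) -3(0) + 0 + 20 + 3(0) = 20 ✓
  (2) 0 < 4 ✓
  (3) w² = (0)² = 0, and 0 < 4 ✓
  (4) 0 = 3 × 0, remainder 0 ✓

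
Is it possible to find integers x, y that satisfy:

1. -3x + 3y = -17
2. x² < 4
No

Even the single constraint (-3x + 3y = -17) is infeasible over the integers.

  - -3x + 3y = -17: every term on the left is divisible by 3, so the LHS ≡ 0 (mod 3), but the RHS -17 is not — no integer solution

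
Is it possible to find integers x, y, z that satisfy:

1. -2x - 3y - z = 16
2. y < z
Yes

Take x = -9, y = 0, z = 2. Substituting into each constraint:
  (1) -2(-9) - 3(0) + (-2) = 16 ✓
  (2) 0 < 2 ✓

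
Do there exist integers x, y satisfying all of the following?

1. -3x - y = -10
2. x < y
Yes

Take x = 2, y = 4. Substituting into each constraint:
  (1) -3(2) + (-4) = -10 ✓
  (2) 2 < 4 ✓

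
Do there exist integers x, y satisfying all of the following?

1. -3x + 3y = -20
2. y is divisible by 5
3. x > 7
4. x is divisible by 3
No

Even the single constraint (-3x + 3y = -20) is infeasible over the integers.

  - -3x + 3y = -20: every term on the left is divisible by 3, so the LHS ≡ 0 (mod 3), but the RHS -20 is not — no integer solution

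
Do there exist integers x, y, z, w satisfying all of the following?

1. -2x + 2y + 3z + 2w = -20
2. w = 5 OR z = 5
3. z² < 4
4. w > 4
Yes

Take x = 0, y = -15, z = 0, w = 5. Substituting into each constraint:
  (1) -2(0) + 2(-15) + 3(0) + 2(5) = -20 ✓
  (2) w = 5, target 5 ✓ (first branch holds)
  (3) z² = (0)² = 0, and 0 < 4 ✓
  (4) 5 > 4 ✓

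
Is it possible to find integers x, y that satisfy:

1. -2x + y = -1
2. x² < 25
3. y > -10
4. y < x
Yes

Take x = 0, y = -1. Substituting into each constraint:
  (1) -2(0) + (-1) = -1 ✓
  (2) x² = (0)² = 0, and 0 < 25 ✓
  (3) -1 > -10 ✓
  (4) -1 < 0 ✓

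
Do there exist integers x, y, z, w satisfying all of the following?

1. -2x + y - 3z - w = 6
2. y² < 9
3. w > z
Yes

Take x = -4, y = 0, z = 0, w = 2. Substituting into each constraint:
  (1) -2(-4) + 0 - 3(0) + (-2) = 6 ✓
  (2) y² = (0)² = 0, and 0 < 9 ✓
  (3) 2 > 0 ✓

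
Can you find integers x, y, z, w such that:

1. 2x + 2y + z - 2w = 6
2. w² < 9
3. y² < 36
Yes

Take x = 0, y = 0, z = 6, w = 0. Substituting into each constraint:
  (1) 2(0) + 2(0) + 6 - 2(0) = 6 ✓
  (2) w² = (0)² = 0, and 0 < 9 ✓
  (3) y² = (0)² = 0, and 0 < 36 ✓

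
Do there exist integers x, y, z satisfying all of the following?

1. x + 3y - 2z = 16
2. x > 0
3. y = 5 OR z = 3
Yes

Take x = 22, y = 0, z = 3. Substituting into each constraint:
  (1) 22 + 3(0) - 2(3) = 16 ✓
  (2) 22 > 0 ✓
  (3) z = 3, target 3 ✓ (second branch holds)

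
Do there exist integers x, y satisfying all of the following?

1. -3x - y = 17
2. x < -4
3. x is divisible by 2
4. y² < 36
Yes

Take x = -6, y = 1. Substituting into each constraint:
  (1) -3(-6) + (-1) = 17 ✓
  (2) -6 < -4 ✓
  (3) -6 = 2 × -3, remainder 0 ✓
  (4) y² = (1)² = 1, and 1 < 36 ✓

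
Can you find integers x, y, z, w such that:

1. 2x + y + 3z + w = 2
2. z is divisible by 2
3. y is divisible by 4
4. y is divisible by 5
Yes

Take x = 0, y = 0, z = 0, w = 2. Substituting into each constraint:
  (1) 2(0) + 0 + 3(0) + 2 = 2 ✓
  (2) 0 = 2 × 0, remainder 0 ✓
  (3) 0 = 4 × 0, remainder 0 ✓
  (4) 0 = 5 × 0, remainder 0 ✓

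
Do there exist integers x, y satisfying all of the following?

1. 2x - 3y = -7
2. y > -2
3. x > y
Yes

Take x = 10, y = 9. Substituting into each constraint:
  (1) 2(10) - 3(9) = -7 ✓
  (2) 9 > -2 ✓
  (3) 10 > 9 ✓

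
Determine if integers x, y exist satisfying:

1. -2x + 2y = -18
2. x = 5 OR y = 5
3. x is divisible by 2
Yes

Take x = 14, y = 5. Substituting into each constraint:
  (1) -2(14) + 2(5) = -18 ✓
  (2) y = 5, target 5 ✓ (second branch holds)
  (3) 14 = 2 × 7, remainder 0 ✓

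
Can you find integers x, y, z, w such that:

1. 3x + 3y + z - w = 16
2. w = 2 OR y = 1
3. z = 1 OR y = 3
Yes

Take x = 0, y = 1, z = 1, w = -12. Substituting into each constraint:
  (1) 3(0) + 3(1) + 1 + 12 = 16 ✓
  (2) y = 1, target 1 ✓ (second branch holds)
  (3) z = 1, target 1 ✓ (first branch holds)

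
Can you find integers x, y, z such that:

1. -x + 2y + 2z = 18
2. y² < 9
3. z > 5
Yes

Take x = -6, y = 0, z = 6. Substituting into each constraint:
  (1) 6 + 2(0) + 2(6) = 18 ✓
  (2) y² = (0)² = 0, and 0 < 9 ✓
  (3) 6 > 5 ✓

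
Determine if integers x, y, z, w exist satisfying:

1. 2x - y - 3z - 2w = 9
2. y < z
Yes

Take x = 6, y = 0, z = 1, w = 0. Substituting into each constraint:
  (1) 2(6) + 0 - 3(1) - 2(0) = 9 ✓
  (2) 0 < 1 ✓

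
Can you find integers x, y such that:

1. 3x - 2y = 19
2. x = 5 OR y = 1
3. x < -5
No

The full constraint system is jointly infeasible over the integers. Each constraint and what it forces:

  - 3x - 2y = 19: is a linear equation tying the variables together
  - x = 5 OR y = 1: forces a choice: either x = 5 or y = 1
  - x < -5: bounds one variable relative to a constant

Split on the disjunction (x = 5 OR y = 1):
  • If x = 5: this contradicts the bound x ≤ -6.
  • If y = 1: the equation forces x = 7, which contradicts the bound x ≤ -6.
Both branches are infeasible, so the system has no integer solution.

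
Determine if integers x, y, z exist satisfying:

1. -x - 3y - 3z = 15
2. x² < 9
Yes

Take x = 0, y = 0, z = -5. Substituting into each constraint:
  (1) 0 - 3(0) - 3(-5) = 15 ✓
  (2) x² = (0)² = 0, and 0 < 9 ✓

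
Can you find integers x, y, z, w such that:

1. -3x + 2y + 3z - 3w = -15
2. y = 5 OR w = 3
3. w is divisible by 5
No

The full constraint system is jointly infeasible over the integers. Each constraint and what it forces:

  - -3x + 2y + 3z - 3w = -15: is a linear equation tying the variables together
  - y = 5 OR w = 3: forces a choice: either y = 5 or w = 3
  - w is divisible by 5: restricts w to multiples of 5

Split on the disjunction (y = 5 OR w = 3):
  • If y = 5: with y = 5, writing w = 5w', every remaining term of the linear equation is divisible by 3, so the left side is ≡ 0 (mod 3); but the right side -25 ≡ 2 (mod 3). No integers can satisfy it.
  • If w = 3: this contradicts the divisibility constraint — 3 is not a multiple of 5.
Both branches are infeasible, so the system has no integer solution.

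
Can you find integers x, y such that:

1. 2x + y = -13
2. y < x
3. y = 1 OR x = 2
Yes

Take x = 2, y = -17. Substituting into each constraint:
  (1) 2(2) + (-17) = -13 ✓
  (2) -17 < 2 ✓
  (3) x = 2, target 2 ✓ (second branch holds)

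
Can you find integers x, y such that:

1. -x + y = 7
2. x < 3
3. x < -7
Yes

Take x = -8, y = -1. Substituting into each constraint:
  (1) 8 + (-1) = 7 ✓
  (2) -8 < 3 ✓
  (3) -8 < -7 ✓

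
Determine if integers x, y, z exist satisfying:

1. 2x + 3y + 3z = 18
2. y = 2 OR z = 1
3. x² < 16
Yes

Take x = 3, y = 3, z = 1. Substituting into each constraint:
  (1) 2(3) + 3(3) + 3(1) = 18 ✓
  (2) z = 1, target 1 ✓ (second branch holds)
  (3) x² = (3)² = 9, and 9 < 16 ✓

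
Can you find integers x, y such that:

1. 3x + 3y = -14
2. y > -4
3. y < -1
No

Even the single constraint (3x + 3y = -14) is infeasible over the integers.

  - 3x + 3y = -14: every term on the left is divisible by 3, so the LHS ≡ 0 (mod 3), but the RHS -14 is not — no integer solution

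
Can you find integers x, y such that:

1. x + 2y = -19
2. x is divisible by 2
No

The full constraint system is jointly infeasible over the integers. Each constraint and what it forces:

  - x + 2y = -19: is a linear equation tying the variables together
  - x is divisible by 2: restricts x to multiples of 2

Modular obstruction: writing x = 2x', every remaining term of the linear equation is divisible by 2, so the left side is ≡ 0 (mod 2); but the right side -19 ≡ 1 (mod 2). No integers can satisfy it.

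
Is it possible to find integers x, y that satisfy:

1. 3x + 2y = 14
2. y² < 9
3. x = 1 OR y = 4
No

The full constraint system is jointly infeasible over the integers. Each constraint and what it forces:

  - 3x + 2y = 14: is a linear equation tying the variables together
  - y² < 9: restricts y to |y| ≤ 2
  - x = 1 OR y = 4: forces a choice: either x = 1 or y = 4

Split on the disjunction (x = 1 OR y = 4):
  • If x = 1: with x = 1, every remaining term of the linear equation is divisible by 2, so the left side is ≡ 0 (mod 2); but the right side 11 ≡ 1 (mod 2). No integers can satisfy it.
  • If y = 4: this contradicts y² < 9, which requires |y| ≤ 2.
Both branches are infeasible, so the system has no integer solution.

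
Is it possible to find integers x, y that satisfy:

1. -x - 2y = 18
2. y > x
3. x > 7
No

The full constraint system is jointly infeasible over the integers. Each constraint and what it forces:

  - -x - 2y = 18: is a linear equation tying the variables together
  - y > x: bounds one variable relative to another variable
  - x > 7: bounds one variable relative to a constant

Propagating the comparison: y > x and x ≥ 8 give y ≥ 9. Range argument: with x ∈ [8, ∞], y ∈ [9, ∞], the left side of the equation is at most -26, but the right side is 18 > -26. No integer solution exists.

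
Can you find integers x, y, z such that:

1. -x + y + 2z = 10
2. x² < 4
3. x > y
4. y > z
No

The full constraint system is jointly infeasible over the integers. Each constraint and what it forces:

  - -x + y + 2z = 10: is a linear equation tying the variables together
  - x² < 4: restricts x to |x| ≤ 1
  - x > y: bounds one variable relative to another variable
  - y > z: bounds one variable relative to another variable

Propagating the comparisons: y < x and x ≤ 1 give y ≤ 0; z < y and y ≤ 0 give z ≤ -1. Range argument: with x ∈ [-1, 1], y ∈ [−∞, 0], z ∈ [−∞, -1], the left side of the equation is at most -1, but the right side is 10 > -1. No integer solution exists.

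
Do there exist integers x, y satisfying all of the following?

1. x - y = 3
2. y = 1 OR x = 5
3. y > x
No

A contradictory subset is {x - y = 3, y > x}. No integer assignment can satisfy these jointly:

  - x - y = 3: is a linear equation tying the variables together
  - y > x: bounds one variable relative to another variable

From the equation, x − y = 3, i.e. y − x = -3; but y > x requires y − x ≥ 1. Contradiction.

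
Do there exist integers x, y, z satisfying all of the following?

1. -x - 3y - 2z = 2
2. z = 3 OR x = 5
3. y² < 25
Yes

Take x = 5, y = 1, z = -5. Substituting into each constraint:
  (1) (-5) - 3(1) - 2(-5) = 2 ✓
  (2) x = 5, target 5 ✓ (second branch holds)
  (3) y² = (1)² = 1, and 1 < 25 ✓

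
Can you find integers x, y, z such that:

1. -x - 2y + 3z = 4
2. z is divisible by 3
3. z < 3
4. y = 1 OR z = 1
Yes

Take x = -6, y = 1, z = 0. Substituting into each constraint:
  (1) 6 - 2(1) + 3(0) = 4 ✓
  (2) 0 = 3 × 0, remainder 0 ✓
  (3) 0 < 3 ✓
  (4) y = 1, target 1 ✓ (first branch holds)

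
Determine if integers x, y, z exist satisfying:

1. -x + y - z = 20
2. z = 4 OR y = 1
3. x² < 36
Yes

Take x = 2, y = 1, z = -21. Substituting into each constraint:
  (1) (-2) + 1 + 21 = 20 ✓
  (2) y = 1, target 1 ✓ (second branch holds)
  (3) x² = (2)² = 4, and 4 < 36 ✓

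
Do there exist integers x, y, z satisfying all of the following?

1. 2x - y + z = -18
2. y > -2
Yes

Take x = -9, y = 0, z = 0. Substituting into each constraint:
  (1) 2(-9) + 0 + 0 = -18 ✓
  (2) 0 > -2 ✓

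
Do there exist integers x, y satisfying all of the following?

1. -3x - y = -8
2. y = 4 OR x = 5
Yes

Take x = 5, y = -7. Substituting into each constraint:
  (1) -3(5) + 7 = -8 ✓
  (2) x = 5, target 5 ✓ (second branch holds)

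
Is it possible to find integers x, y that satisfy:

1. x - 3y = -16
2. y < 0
Yes

Take x = -19, y = -1. Substituting into each constraint:
  (1) (-19) - 3(-1) = -16 ✓
  (2) -1 < 0 ✓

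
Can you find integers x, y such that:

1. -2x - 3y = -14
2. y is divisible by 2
Yes

Take x = 7, y = 0. Substituting into each constraint:
  (1) -2(7) - 3(0) = -14 ✓
  (2) 0 = 2 × 0, remainder 0 ✓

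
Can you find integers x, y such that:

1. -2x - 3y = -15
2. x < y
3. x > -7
Yes

Take x = 0, y = 5. Substituting into each constraint:
  (1) -2(0) - 3(5) = -15 ✓
  (2) 0 < 5 ✓
  (3) 0 > -7 ✓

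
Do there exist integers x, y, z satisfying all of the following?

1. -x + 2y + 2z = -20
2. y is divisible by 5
Yes

Take x = 20, y = 0, z = 0. Substituting into each constraint:
  (1) (-20) + 2(0) + 2(0) = -20 ✓
  (2) 0 = 5 × 0, remainder 0 ✓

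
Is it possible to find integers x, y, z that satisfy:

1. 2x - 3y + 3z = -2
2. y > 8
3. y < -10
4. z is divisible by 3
No

A contradictory subset is {y > 8, y < -10}. No integer assignment can satisfy these jointly:

  - y > 8: bounds one variable relative to a constant
  - y < -10: bounds one variable relative to a constant

Direct contradiction: the bounds on y require y ≥ 9 and y ≤ -11 simultaneously, which is empty.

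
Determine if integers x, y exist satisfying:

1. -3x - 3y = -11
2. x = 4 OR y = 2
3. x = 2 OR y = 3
No

Even the single constraint (-3x - 3y = -11) is infeasible over the integers.

  - -3x - 3y = -11: every term on the left is divisible by 3, so the LHS ≡ 0 (mod 3), but the RHS -11 is not — no integer solution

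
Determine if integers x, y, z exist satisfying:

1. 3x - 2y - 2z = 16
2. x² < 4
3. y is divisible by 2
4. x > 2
No

A contradictory subset is {x² < 4, x > 2}. No integer assignment can satisfy these jointly:

  - x² < 4: restricts x to |x| ≤ 1
  - x > 2: bounds one variable relative to a constant

Direct contradiction: the bounds on x require x ≥ 3 and x ≤ 1 simultaneously, which is empty.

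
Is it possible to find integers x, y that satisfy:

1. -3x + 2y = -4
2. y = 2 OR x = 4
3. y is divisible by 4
Yes

Take x = 4, y = 4. Substituting into each constraint:
  (1) -3(4) + 2(4) = -4 ✓
  (2) x = 4, target 4 ✓ (second branch holds)
  (3) 4 = 4 × 1, remainder 0 ✓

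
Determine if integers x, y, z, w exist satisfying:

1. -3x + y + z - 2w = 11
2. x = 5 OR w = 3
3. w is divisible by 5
Yes

Take x = 5, y = 0, z = 36, w = 5. Substituting into each constraint:
  (1) -3(5) + 0 + 36 - 2(5) = 11 ✓
  (2) x = 5, target 5 ✓ (first branch holds)
  (3) 5 = 5 × 1, remainder 0 ✓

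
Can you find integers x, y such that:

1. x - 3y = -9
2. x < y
Yes

Take x = 3, y = 4. Substituting into each constraint:
  (1) 3 - 3(4) = -9 ✓
  (2) 3 < 4 ✓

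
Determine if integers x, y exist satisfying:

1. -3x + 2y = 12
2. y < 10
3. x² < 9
Yes

Take x = 0, y = 6. Substituting into each constraint:
  (1) -3(0) + 2(6) = 12 ✓
  (2) 6 < 10 ✓
  (3) x² = (0)² = 0, and 0 < 9 ✓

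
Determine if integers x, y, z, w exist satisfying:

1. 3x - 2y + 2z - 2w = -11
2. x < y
Yes

Take x = 1, y = 2, z = 0, w = 5. Substituting into each constraint:
  (1) 3(1) - 2(2) + 2(0) - 2(5) = -11 ✓
  (2) 1 < 2 ✓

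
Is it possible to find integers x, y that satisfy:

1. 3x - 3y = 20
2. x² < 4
No

Even the single constraint (3x - 3y = 20) is infeasible over the integers.

  - 3x - 3y = 20: every term on the left is divisible by 3, so the LHS ≡ 0 (mod 3), but the RHS 20 is not — no integer solution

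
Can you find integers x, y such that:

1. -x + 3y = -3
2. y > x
Yes

Take x = -3, y = -2. Substituting into each constraint:
  (1) 3 + 3(-2) = -3 ✓
  (2) -2 > -3 ✓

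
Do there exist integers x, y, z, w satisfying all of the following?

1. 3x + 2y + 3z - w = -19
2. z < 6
Yes

Take x = 1, y = -11, z = 0, w = 0. Substituting into each constraint:
  (1) 3(1) + 2(-11) + 3(0) + 0 = -19 ✓
  (2) 0 < 6 ✓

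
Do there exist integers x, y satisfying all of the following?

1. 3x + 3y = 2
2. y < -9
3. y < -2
No

Even the single constraint (3x + 3y = 2) is infeasible over the integers.

  - 3x + 3y = 2: every term on the left is divisible by 3, so the LHS ≡ 0 (mod 3), but the RHS 2 is not — no integer solution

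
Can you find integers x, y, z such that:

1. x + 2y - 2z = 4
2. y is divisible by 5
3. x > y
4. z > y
Yes

Take x = 6, y = 0, z = 1. Substituting into each constraint:
  (1) 6 + 2(0) - 2(1) = 4 ✓
  (2) 0 = 5 × 0, remainder 0 ✓
  (3) 6 > 0 ✓
  (4) 1 > 0 ✓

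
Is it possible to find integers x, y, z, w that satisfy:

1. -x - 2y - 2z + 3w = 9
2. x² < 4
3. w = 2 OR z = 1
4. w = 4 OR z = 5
Yes

Take x = 1, y = 0, z = 1, w = 4. Substituting into each constraint:
  (1) (-1) - 2(0) - 2(1) + 3(4) = 9 ✓
  (2) x² = (1)² = 1, and 1 < 4 ✓
  (3) z = 1, target 1 ✓ (second branch holds)
  (4) w = 4, target 4 ✓ (first branch holds)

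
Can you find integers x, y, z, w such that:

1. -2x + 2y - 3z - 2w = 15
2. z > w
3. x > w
Yes

Take x = 1, y = 10, z = 1, w = 0. Substituting into each constraint:
  (1) -2(1) + 2(10) - 3(1) - 2(0) = 15 ✓
  (2) 1 > 0 ✓
  (3) 1 > 0 ✓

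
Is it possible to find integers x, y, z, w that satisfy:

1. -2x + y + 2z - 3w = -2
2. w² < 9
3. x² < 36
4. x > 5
No

A contradictory subset is {x² < 36, x > 5}. No integer assignment can satisfy these jointly:

  - x² < 36: restricts x to |x| ≤ 5
  - x > 5: bounds one variable relative to a constant

Direct contradiction: the bounds on x require x ≥ 6 and x ≤ 5 simultaneously, which is empty.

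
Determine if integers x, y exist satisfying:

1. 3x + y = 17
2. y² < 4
Yes

Take x = 6, y = -1. Substituting into each constraint:
  (1) 3(6) + (-1) = 17 ✓
  (2) y² = (-1)² = 1, and 1 < 4 ✓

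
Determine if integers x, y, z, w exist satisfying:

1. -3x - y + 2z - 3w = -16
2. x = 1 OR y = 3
Yes

Take x = 0, y = 3, z = 1, w = 5. Substituting into each constraint:
  (1) -3(0) + (-3) + 2(1) - 3(5) = -16 ✓
  (2) y = 3, target 3 ✓ (second branch holds)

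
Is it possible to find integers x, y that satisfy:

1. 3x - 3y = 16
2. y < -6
No

Even the single constraint (3x - 3y = 16) is infeasible over the integers.

  - 3x - 3y = 16: every term on the left is divisible by 3, so the LHS ≡ 0 (mod 3), but the RHS 16 is not — no integer solution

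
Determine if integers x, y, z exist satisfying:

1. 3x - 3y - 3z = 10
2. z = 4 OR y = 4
No

Even the single constraint (3x - 3y - 3z = 10) is infeasible over the integers.

  - 3x - 3y - 3z = 10: every term on the left is divisible by 3, so the LHS ≡ 0 (mod 3), but the RHS 10 is not — no integer solution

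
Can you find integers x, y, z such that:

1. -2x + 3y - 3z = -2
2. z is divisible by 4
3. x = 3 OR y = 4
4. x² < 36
Yes

Take x = 1, y = 4, z = 4. Substituting into each constraint:
  (1) -2(1) + 3(4) - 3(4) = -2 ✓
  (2) 4 = 4 × 1, remainder 0 ✓
  (3) y = 4, target 4 ✓ (second branch holds)
  (4) x² = (1)² = 1, and 1 < 36 ✓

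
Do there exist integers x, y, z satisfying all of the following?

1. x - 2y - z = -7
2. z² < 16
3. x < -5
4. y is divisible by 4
Yes

Take x = -6, y = 0, z = 1. Substituting into each constraint:
  (1) (-6) - 2(0) + (-1) = -7 ✓
  (2) z² = (1)² = 1, and 1 < 16 ✓
  (3) -6 < -5 ✓
  (4) 0 = 4 × 0, remainder 0 ✓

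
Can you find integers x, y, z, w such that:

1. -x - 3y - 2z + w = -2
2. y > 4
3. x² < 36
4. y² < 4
No

A contradictory subset is {y > 4, y² < 4}. No integer assignment can satisfy these jointly:

  - y > 4: bounds one variable relative to a constant
  - y² < 4: restricts y to |y| ≤ 1

Direct contradiction: the bounds on y require y ≥ 5 and y ≤ 1 simultaneously, which is empty.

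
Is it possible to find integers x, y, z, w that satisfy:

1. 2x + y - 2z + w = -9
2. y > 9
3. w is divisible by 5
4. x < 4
Yes

Take x = -10, y = 11, z = 0, w = 0. Substituting into each constraint:
  (1) 2(-10) + 11 - 2(0) + 0 = -9 ✓
  (2) 11 > 9 ✓
  (3) 0 = 5 × 0, remainder 0 ✓
  (4) -10 < 4 ✓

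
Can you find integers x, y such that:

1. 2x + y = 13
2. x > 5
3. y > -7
Yes

Take x = 6, y = 1. Substituting into each constraint:
  (1) 2(6) + 1 = 13 ✓
  (2) 6 > 5 ✓
  (3) 1 > -7 ✓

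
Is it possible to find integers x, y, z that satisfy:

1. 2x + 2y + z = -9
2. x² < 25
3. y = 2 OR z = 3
Yes

Take x = -1, y = 2, z = -11. Substituting into each constraint:
  (1) 2(-1) + 2(2) + (-11) = -9 ✓
  (2) x² = (-1)² = 1, and 1 < 25 ✓
  (3) y = 2, target 2 ✓ (first branch holds)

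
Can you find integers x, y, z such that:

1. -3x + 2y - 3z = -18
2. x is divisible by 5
Yes

Take x = 0, y = -9, z = 0. Substituting into each constraint:
  (1) -3(0) + 2(-9) - 3(0) = -18 ✓
  (2) 0 = 5 × 0, remainder 0 ✓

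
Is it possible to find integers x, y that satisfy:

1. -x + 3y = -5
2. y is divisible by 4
Yes

Take x = 5, y = 0. Substituting into each constraint:
  (1) (-5) + 3(0) = -5 ✓
  (2) 0 = 4 × 0, remainder 0 ✓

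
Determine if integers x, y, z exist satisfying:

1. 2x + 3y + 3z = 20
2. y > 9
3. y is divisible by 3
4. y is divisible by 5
Yes

Take x = -14, y = 15, z = 1. Substituting into each constraint:
  (1) 2(-14) + 3(15) + 3(1) = 20 ✓
  (2) 15 > 9 ✓
  (3) 15 = 3 × 5, remainder 0 ✓
  (4) 15 = 5 × 3, remainder 0 ✓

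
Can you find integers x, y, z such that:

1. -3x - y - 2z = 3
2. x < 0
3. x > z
Yes

Take x = -1, y = 4, z = -2. Substituting into each constraint:
  (1) -3(-1) + (-4) - 2(-2) = 3 ✓
  (2) -1 < 0 ✓
  (3) -1 > -2 ✓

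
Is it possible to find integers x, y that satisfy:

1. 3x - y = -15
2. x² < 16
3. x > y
No

The full constraint system is jointly infeasible over the integers. Each constraint and what it forces:

  - 3x - y = -15: is a linear equation tying the variables together
  - x² < 16: restricts x to |x| ≤ 3
  - x > y: bounds one variable relative to another variable

Propagating the comparison: y < x and x ≤ 3 give y ≤ 2. Range argument: with x ∈ [-3, 3], y ∈ [−∞, 2], the left side of the equation is at least -11, but the right side is -15 < -11. No integer solution exists.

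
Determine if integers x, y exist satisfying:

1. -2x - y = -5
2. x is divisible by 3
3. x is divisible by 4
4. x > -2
Yes

Take x = 0, y = 5. Substituting into each constraint:
  (1) -2(0) + (-5) = -5 ✓
  (2) 0 = 3 × 0, remainder 0 ✓
  (3) 0 = 4 × 0, remainder 0 ✓
  (4) 0 > -2 ✓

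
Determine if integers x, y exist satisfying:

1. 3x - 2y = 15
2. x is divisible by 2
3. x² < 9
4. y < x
No

A contradictory subset is {3x - 2y = 15, x is divisible by 2}. No integer assignment can satisfy these jointly:

  - 3x - 2y = 15: is a linear equation tying the variables together
  - x is divisible by 2: restricts x to multiples of 2

Modular obstruction: writing x = 2x', every remaining term of the linear equation is divisible by 2, so the left side is ≡ 0 (mod 2); but the right side 15 ≡ 1 (mod 2). No integers can satisfy it.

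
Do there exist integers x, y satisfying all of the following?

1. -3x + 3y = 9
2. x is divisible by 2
Yes

Take x = 0, y = 3. Substituting into each constraint:
  (1) -3(0) + 3(3) = 9 ✓
  (2) 0 = 2 × 0, remainder 0 ✓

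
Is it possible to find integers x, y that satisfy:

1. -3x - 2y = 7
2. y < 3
Yes

Take x = -3, y = 1. Substituting into each constraint:
  (1) -3(-3) - 2(1) = 7 ✓
  (2) 1 < 3 ✓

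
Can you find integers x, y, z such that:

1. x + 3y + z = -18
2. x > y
Yes

Take x = 0, y = -1, z = -15. Substituting into each constraint:
  (1) 0 + 3(-1) + (-15) = -18 ✓
  (2) 0 > -1 ✓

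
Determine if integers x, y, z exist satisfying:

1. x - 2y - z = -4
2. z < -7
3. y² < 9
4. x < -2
Yes

Take x = -12, y = 0, z = -8. Substituting into each constraint:
  (1) (-12) - 2(0) + 8 = -4 ✓
  (2) -8 < -7 ✓
  (3) y² = (0)² = 0, and 0 < 9 ✓
  (4) -12 < -2 ✓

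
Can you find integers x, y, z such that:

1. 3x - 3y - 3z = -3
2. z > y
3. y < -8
Yes

Take x = -10, y = -9, z = 0. Substituting into each constraint:
  (1) 3(-10) - 3(-9) - 3(0) = -3 ✓
  (2) 0 > -9 ✓
  (3) -9 < -8 ✓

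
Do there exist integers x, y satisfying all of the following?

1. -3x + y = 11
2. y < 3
Yes

Take x = -3, y = 2. Substituting into each constraint:
  (1) -3(-3) + 2 = 11 ✓
  (2) 2 < 3 ✓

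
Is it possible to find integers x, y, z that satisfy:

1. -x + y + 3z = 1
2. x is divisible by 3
Yes

Take x = 0, y = 1, z = 0. Substituting into each constraint:
  (1) 0 + 1 + 3(0) = 1 ✓
  (2) 0 = 3 × 0, remainder 0 ✓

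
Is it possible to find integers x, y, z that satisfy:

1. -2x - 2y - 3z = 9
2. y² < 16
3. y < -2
Yes

Take x = -3, y = -3, z = 1. Substituting into each constraint:
  (1) -2(-3) - 2(-3) - 3(1) = 9 ✓
  (2) y² = (-3)² = 9, and 9 < 16 ✓
  (3) -3 < -2 ✓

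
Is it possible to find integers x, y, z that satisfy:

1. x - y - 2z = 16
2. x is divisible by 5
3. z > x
Yes

Take x = 0, y = -18, z = 1. Substituting into each constraint:
  (1) 0 + 18 - 2(1) = 16 ✓
  (2) 0 = 5 × 0, remainder 0 ✓
  (3) 1 > 0 ✓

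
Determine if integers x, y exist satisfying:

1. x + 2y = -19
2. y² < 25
Yes

Take x = -19, y = 0. Substituting into each constraint:
  (1) (-19) + 2(0) = -19 ✓
  (2) y² = (0)² = 0, and 0 < 25 ✓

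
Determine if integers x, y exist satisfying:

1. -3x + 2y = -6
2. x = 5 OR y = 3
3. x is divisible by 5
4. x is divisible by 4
No

A contradictory subset is {-3x + 2y = -6, x = 5 OR y = 3, x is divisible by 5}. No integer assignment can satisfy these jointly:

  - -3x + 2y = -6: is a linear equation tying the variables together
  - x = 5 OR y = 3: forces a choice: either x = 5 or y = 3
  - x is divisible by 5: restricts x to multiples of 5

Split on the disjunction (x = 5 OR y = 3):
  • If x = 5: with x = 5, every remaining term of the linear equation is divisible by 2, so the left side is ≡ 0 (mod 2); but the right side 9 ≡ 1 (mod 2). No integers can satisfy it.
  • If y = 3: with y = 3, writing x = 5x', every remaining term of the linear equation is divisible by 15, so the left side is ≡ 0 (mod 15); but the right side -12 ≡ 3 (mod 15). No integers can satisfy it.
Both branches are infeasible, so the system has no integer solution.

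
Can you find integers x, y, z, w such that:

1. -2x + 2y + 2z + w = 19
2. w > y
Yes

Take x = 0, y = 0, z = 9, w = 1. Substituting into each constraint:
  (1) -2(0) + 2(0) + 2(9) + 1 = 19 ✓
  (2) 1 > 0 ✓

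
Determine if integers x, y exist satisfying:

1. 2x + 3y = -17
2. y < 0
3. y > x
Yes

Take x = -7, y = -1. Substituting into each constraint:
  (1) 2(-7) + 3(-1) = -17 ✓
  (2) -1 < 0 ✓
  (3) -1 > -7 ✓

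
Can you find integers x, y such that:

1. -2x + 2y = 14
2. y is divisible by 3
Yes

Take x = -7, y = 0. Substituting into each constraint:
  (1) -2(-7) + 2(0) = 14 ✓
  (2) 0 = 3 × 0, remainder 0 ✓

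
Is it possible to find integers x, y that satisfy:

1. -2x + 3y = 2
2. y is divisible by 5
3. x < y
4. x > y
No

A contradictory subset is {x < y, x > y}. No integer assignment can satisfy these jointly:

  - x < y: bounds one variable relative to another variable
  - x > y: bounds one variable relative to another variable

Direct contradiction: y > x and x > y cannot both hold.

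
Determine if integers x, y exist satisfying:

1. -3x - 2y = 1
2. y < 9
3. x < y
Yes

Take x = -1, y = 1. Substituting into each constraint:
  (1) -3(-1) - 2(1) = 1 ✓
  (2) 1 < 9 ✓
  (3) -1 < 1 ✓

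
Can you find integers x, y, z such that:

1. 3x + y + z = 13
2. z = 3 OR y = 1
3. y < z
Yes

Take x = 3, y = 1, z = 3. Substituting into each constraint:
  (1) 3(3) + 1 + 3 = 13 ✓
  (2) z = 3, target 3 ✓ (first branch holds)
  (3) 1 < 3 ✓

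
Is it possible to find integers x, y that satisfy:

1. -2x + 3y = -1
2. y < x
Yes

Take x = 2, y = 1. Substituting into each constraint:
  (1) -2(2) + 3(1) = -1 ✓
  (2) 1 < 2 ✓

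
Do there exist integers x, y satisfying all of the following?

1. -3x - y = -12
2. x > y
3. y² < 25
Yes

Take x = 4, y = 0. Substituting into each constraint:
  (1) -3(4) + 0 = -12 ✓
  (2) 4 > 0 ✓
  (3) y² = (0)² = 0, and 0 < 25 ✓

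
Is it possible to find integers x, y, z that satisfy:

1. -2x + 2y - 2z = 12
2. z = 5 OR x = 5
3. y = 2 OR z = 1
Yes

Take x = 5, y = 12, z = 1. Substituting into each constraint:
  (1) -2(5) + 2(12) - 2(1) = 12 ✓
  (2) x = 5, target 5 ✓ (second branch holds)
  (3) z = 1, target 1 ✓ (second branch holds)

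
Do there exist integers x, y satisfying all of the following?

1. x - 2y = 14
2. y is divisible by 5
Yes

Take x = 14, y = 0. Substituting into each constraint:
  (1) 14 - 2(0) = 14 ✓
  (2) 0 = 5 × 0, remainder 0 ✓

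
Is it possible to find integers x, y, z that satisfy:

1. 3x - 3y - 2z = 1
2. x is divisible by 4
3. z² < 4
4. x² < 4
Yes

Take x = 0, y = -1, z = 1. Substituting into each constraint:
  (1) 3(0) - 3(-1) - 2(1) = 1 ✓
  (2) 0 = 4 × 0, remainder 0 ✓
  (3) z² = (1)² = 1, and 1 < 4 ✓
  (4) x² = (0)² = 0, and 0 < 4 ✓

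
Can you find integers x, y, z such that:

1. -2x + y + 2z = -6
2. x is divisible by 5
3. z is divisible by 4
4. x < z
Yes

Take x = 0, y = -14, z = 4. Substituting into each constraint:
  (1) -2(0) + (-14) + 2(4) = -6 ✓
  (2) 0 = 5 × 0, remainder 0 ✓
  (3) 4 = 4 × 1, remainder 0 ✓
  (4) 0 < 4 ✓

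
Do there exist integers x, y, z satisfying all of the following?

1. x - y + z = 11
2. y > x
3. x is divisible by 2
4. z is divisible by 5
Yes

Take x = 0, y = 4, z = 15. Substituting into each constraint:
  (1) 0 + (-4) + 15 = 11 ✓
  (2) 4 > 0 ✓
  (3) 0 = 2 × 0, remainder 0 ✓
  (4) 15 = 5 × 3, remainder 0 ✓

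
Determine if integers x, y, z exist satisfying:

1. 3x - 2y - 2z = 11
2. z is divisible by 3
Yes

Take x = 5, y = 2, z = 0. Substituting into each constraint:
  (1) 3(5) - 2(2) - 2(0) = 11 ✓
  (2) 0 = 3 × 0, remainder 0 ✓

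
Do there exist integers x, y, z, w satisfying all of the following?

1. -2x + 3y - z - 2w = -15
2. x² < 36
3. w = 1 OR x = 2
Yes

Take x = 0, y = 0, z = 13, w = 1. Substituting into each constraint:
  (1) -2(0) + 3(0) + (-13) - 2(1) = -15 ✓
  (2) x² = (0)² = 0, and 0 < 36 ✓
  (3) w = 1, target 1 ✓ (first branch holds)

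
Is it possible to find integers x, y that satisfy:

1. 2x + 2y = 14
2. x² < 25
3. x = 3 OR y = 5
Yes

Take x = 3, y = 4. Substituting into each constraint:
  (1) 2(3) + 2(4) = 14 ✓
  (2) x² = (3)² = 9, and 9 < 25 ✓
  (3) x = 3, target 3 ✓ (first branch holds)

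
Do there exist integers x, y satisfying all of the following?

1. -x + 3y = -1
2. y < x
Yes

Take x = 1, y = 0. Substituting into each constraint:
  (1) (-1) + 3(0) = -1 ✓
  (2) 0 < 1 ✓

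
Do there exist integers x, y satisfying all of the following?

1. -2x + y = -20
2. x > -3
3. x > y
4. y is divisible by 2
Yes

Take x = 10, y = 0. Substituting into each constraint:
  (1) -2(10) + 0 = -20 ✓
  (2) 10 > -3 ✓
  (3) 10 > 0 ✓
  (4) 0 = 2 × 0, remainder 0 ✓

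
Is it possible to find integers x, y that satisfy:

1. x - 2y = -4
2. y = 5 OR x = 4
Yes

Take x = 6, y = 5. Substituting into each constraint:
  (1) 6 - 2(5) = -4 ✓
  (2) y = 5, target 5 ✓ (first branch holds)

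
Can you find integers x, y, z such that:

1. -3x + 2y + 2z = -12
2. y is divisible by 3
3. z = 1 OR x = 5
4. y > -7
No

A contradictory subset is {-3x + 2y + 2z = -12, y is divisible by 3, z = 1 OR x = 5}. No integer assignment can satisfy these jointly:

  - -3x + 2y + 2z = -12: is a linear equation tying the variables together
  - y is divisible by 3: restricts y to multiples of 3
  - z = 1 OR x = 5: forces a choice: either z = 1 or x = 5

Split on the disjunction (z = 1 OR x = 5):
  • If z = 1: with z = 1, writing y = 3y', every remaining term of the linear equation is divisible by 3, so the left side is ≡ 0 (mod 3); but the right side -14 ≡ 1 (mod 3). No integers can satisfy it.
  • If x = 5: with x = 5, writing y = 3y', every remaining term of the linear equation is divisible by 2, so the left side is ≡ 0 (mod 2); but the right side 3 ≡ 1 (mod 2). No integers can satisfy it.
Both branches are infeasible, so the system has no integer solution.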